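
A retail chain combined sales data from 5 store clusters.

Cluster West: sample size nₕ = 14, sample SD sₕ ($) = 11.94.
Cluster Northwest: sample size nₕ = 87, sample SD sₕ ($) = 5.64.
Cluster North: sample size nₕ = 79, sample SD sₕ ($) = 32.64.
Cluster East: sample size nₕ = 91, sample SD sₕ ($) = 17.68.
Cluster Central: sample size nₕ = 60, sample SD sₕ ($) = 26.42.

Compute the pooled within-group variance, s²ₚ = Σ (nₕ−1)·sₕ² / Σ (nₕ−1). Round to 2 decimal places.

481.60

Degrees of freedom: 13 + 86 + 78 + 90 + 59 = 326.
Σ(nₕ−1)sₕ² = 13·142.5636 + 86·31.8096 + 78·1065.3696 + 90·312.5824 + 59·698.0164 = 157003.1648.
s²ₚ = 157003.1648 / 326 = 481.6048 → 481.60.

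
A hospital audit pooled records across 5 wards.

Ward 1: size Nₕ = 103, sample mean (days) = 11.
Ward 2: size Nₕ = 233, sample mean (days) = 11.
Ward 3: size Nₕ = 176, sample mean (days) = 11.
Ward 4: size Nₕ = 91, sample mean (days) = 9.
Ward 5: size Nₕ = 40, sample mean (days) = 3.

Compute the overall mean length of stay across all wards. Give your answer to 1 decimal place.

10.2

x̄_st = (Σ Nₕx̄ₕ) / (Σ Nₕ) = (103·11 + 233·11 + 176·11 + 91·9 + 40·3) / 643
= 6571 / 643 = 10.219... → 10.2.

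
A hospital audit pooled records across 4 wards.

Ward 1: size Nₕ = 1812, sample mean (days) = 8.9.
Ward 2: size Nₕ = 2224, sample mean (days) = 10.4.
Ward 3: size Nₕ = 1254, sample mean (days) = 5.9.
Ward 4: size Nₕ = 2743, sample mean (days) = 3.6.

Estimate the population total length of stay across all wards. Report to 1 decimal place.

56529.8

Population total = Σ Nₕ·x̄ₕ (each stratum's size times its mean).
1812·8.9 + 2224·10.4 + 1254·5.9 + 2743·3.6 = 16126.8 + 23129.6 + 7398.6 + 9874.8 = 56529.8.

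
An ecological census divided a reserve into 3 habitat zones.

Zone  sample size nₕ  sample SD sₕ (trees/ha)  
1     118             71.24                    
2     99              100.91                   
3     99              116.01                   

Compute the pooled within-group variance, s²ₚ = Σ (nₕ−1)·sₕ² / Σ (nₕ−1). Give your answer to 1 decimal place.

Degrees of freedom: 117 + 98 + 98 = 313.
Σ(nₕ−1)sₕ² = 117·5075.1376 + 98·10182.8281 + 98·13458.3201 = 2910623.6228.
s²ₚ = 2910623.6228 / 313 = 9299.117... → 9299.1.

9299.1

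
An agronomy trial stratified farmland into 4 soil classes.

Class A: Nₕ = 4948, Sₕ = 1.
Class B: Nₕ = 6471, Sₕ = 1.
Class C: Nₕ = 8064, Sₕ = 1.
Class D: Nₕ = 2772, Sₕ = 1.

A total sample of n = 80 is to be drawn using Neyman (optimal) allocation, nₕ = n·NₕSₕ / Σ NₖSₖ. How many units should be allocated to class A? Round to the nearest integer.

18

Σ NₕSₕ = 4948·1 + 6471·1 + 8064·1 + 2772·1 = 22255.
Share for A: 4948/22255 = 0.22233.
n_A = 80 × 0.22233 = 17.787... → 18.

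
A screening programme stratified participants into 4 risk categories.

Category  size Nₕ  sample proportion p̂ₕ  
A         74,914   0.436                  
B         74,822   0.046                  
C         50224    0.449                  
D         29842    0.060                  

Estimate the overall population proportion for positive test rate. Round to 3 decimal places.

N = 74914 + 74822 + 50224 + 29842 = 229802.
Overall proportion = Σ (Nₕ/N)·p̂ₕ.
Σ Nₕp̂ₕ = 32662.504 + 3441.812 + 22550.576 + 1790.52 = 60445.412.
60445.412 / 229802 = 0.26303... → 0.263.

0.263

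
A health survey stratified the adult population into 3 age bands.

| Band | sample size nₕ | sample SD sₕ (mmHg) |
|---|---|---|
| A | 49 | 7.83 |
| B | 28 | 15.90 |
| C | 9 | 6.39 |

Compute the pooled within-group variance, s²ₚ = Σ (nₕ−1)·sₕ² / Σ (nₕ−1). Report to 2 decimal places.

A: (49−1)·7.83² = 48·61.3089 = 2942.8272
B: (28−1)·15.90² = 27·252.81 = 6825.87
C: (9−1)·6.39² = 8·40.8321 = 326.6568
Numerator = 10095.354; denominator = Σ(nₕ−1) = 83.
s²ₚ = 10095.354/83 = 121.6308... → 121.63.

121.63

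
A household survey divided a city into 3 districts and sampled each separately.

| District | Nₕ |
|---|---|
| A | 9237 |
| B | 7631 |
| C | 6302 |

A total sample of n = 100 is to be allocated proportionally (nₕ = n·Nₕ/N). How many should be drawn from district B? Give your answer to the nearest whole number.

Share of district B = 7631/23170 = 0.32935.
Allocate 100 × 0.32935 = 32.935... → 33.

33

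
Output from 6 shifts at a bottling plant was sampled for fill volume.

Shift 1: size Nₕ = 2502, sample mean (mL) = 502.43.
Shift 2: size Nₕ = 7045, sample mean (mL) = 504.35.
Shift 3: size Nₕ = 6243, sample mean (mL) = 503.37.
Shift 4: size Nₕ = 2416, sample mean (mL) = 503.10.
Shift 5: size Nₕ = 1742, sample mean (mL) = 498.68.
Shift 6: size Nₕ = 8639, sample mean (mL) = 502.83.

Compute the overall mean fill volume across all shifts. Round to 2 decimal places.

x̄_st = (Σ Nₕx̄ₕ) / (Σ Nₕ) = (2502·502.43 + 7045·504.35 + 6243·503.37 + 2416·503.10 + 1742·498.68 + 8639·502.83) / 28587
= 14380903.05 / 28587 = 503.0574... → 503.06.

503.06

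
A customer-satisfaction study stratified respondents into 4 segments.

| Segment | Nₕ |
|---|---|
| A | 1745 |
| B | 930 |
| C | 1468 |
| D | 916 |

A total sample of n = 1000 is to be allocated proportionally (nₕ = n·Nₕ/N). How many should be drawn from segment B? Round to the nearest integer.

N = 1745 + 930 + 1468 + 916 = 5059.
n_B = 1000·930/5059 = 183.831... → 184.

184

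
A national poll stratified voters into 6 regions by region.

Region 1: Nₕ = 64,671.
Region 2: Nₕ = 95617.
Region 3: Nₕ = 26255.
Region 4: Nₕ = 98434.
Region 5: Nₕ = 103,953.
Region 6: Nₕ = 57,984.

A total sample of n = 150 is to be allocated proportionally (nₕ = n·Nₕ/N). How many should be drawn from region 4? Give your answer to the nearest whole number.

33

N = 64671 + 95617 + 26255 + 98434 + 103953 + 57984 = 446914.
n_4 = 150·98434/446914 = 33.038... → 33.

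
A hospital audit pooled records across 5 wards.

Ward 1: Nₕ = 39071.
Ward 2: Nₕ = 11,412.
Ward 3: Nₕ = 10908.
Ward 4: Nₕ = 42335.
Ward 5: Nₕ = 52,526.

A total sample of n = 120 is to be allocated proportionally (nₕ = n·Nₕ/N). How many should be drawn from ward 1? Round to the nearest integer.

30

Share of ward 1 = 39071/156252 = 0.25005.
Allocate 120 × 0.25005 = 30.006... → 30.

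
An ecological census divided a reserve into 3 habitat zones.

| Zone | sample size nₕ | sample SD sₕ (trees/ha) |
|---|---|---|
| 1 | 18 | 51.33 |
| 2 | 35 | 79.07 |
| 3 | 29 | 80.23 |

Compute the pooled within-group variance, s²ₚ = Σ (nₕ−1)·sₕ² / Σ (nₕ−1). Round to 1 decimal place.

5539.2

Degrees of freedom: 17 + 34 + 28 = 79.
Σ(nₕ−1)sₕ² = 17·2634.7689 + 34·6252.0649 + 28·6436.8529 = 437593.1591.
s²ₚ = 437593.1591 / 79 = 5539.154... → 5539.2.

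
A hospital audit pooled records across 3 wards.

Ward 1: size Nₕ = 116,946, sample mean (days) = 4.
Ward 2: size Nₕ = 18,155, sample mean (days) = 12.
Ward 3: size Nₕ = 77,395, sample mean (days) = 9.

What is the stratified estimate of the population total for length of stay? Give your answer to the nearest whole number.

1: 116946·4 = 467784
2: 18155·12 = 217860
3: 77395·9 = 696555
τ̂ = Σ Nₕx̄ₕ = 1382199.

1382199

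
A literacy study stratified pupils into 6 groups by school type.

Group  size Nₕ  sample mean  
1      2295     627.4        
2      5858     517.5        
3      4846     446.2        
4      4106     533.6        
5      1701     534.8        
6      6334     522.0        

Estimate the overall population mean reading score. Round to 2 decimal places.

518.72

N = 2295 + 5858 + 4846 + 4106 + 1701 + 6334 = 25140.
The stratified mean weights each stratum mean by its population share Nₕ/N.
Σ Nₕx̄ₕ = 2295·627.4 + 5858·517.5 + 4846·446.2 + 4106·533.6 + 1701·534.8 + 6334·522.0 = 1439883 + 3031515 + 2162285.2 + 2190961.6 + 909694.8 + 3306348 = 13040687.6.
Divide by N: 13040687.6 / 25140 = 518.7227... → 518.72.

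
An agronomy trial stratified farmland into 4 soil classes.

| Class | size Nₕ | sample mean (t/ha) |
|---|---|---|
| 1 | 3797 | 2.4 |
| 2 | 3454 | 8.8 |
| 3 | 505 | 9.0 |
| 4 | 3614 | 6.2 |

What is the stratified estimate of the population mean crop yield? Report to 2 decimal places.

x̄_st = (Σ Nₕx̄ₕ) / (Σ Nₕ) = (3797·2.4 + 3454·8.8 + 505·9.0 + 3614·6.2) / 11370
= 66459.8 / 11370 = 5.8452... → 5.85.

5.85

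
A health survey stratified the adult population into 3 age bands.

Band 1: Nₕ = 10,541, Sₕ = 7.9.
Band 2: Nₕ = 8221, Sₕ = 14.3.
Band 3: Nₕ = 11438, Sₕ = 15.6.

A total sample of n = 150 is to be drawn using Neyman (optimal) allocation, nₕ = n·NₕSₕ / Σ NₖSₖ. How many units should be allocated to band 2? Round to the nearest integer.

1: NₕSₕ = 10541·7.9 = 83273.9
2: NₕSₕ = 8221·14.3 = 117560.3
3: NₕSₕ = 11438·15.6 = 178432.8
Σ NₕSₕ = 379267.
n_2 = 150·117560.3/379267 = 46.495... → 46.

46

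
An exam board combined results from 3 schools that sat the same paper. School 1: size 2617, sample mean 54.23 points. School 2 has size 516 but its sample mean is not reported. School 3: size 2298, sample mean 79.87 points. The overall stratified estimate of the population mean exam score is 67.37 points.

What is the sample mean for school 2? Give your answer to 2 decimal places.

Σ Nₕx̄ₕ = N·μ, so 516·x̄_2 = 5431·67.37 − (2617·54.23 + 2298·79.87).
= 365886.47 − 325461.17 = 40425.3.
x̄_2 = 40425.3 / 516 = 78.3436... → 78.34.

78.34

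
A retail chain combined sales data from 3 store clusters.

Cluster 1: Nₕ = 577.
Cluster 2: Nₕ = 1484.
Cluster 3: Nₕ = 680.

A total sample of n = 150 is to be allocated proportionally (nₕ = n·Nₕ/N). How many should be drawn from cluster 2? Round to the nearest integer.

81

Share of cluster 2 = 1484/2741 = 0.54141.
Allocate 150 × 0.54141 = 81.211... → 81.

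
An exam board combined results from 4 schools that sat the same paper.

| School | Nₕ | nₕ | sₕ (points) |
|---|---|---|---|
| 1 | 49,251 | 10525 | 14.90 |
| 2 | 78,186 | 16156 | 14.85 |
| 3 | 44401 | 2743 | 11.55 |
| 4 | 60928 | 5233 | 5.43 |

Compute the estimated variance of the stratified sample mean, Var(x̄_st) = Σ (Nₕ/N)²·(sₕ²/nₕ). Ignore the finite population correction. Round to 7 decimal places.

0.0046401

N = 232766; Wₕ = Nₕ/N.
school 1: (49251/232766)²·14.90²/10525 = 0.0009443684
school 2: (78186/232766)²·14.85²/16156 = 0.0015400612
school 3: (44401/232766)²·11.55²/2743 = 0.0017696386
school 4: (60928/232766)²·5.43²/5233 = 0.0003860501
Sum = 0.0046401183 → 0.0046401.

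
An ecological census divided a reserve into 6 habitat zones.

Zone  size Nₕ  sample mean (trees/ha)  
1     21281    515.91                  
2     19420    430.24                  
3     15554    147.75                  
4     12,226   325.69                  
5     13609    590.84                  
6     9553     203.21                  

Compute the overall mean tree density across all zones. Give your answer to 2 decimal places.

388.42

x̄_st = (Σ Nₕx̄ₕ) / (Σ Nₕ) = (21281·515.91 + 19420·430.24 + 15554·147.75 + 12226·325.69 + 13609·590.84 + 9553·203.21) / 91643
= 35596337.64 / 91643 = 388.4240... → 388.42.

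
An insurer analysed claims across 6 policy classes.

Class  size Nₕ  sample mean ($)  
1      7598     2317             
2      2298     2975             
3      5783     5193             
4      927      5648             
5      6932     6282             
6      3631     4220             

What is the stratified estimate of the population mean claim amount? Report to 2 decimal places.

4364.44

N = 7598 + 2298 + 5783 + 927 + 6932 + 3631 = 27169.
The stratified mean weights each stratum mean by its population share Nₕ/N.
Σ Nₕx̄ₕ = 7598·2317 + 2298·2975 + 5783·5193 + 927·5648 + 6932·6282 + 3631·4220 = 17604566 + 6836550 + 30031119 + 5235696 + 43546824 + 15322820 = 118577575.
Divide by N: 118577575 / 27169 = 4364.4439... → 4364.44.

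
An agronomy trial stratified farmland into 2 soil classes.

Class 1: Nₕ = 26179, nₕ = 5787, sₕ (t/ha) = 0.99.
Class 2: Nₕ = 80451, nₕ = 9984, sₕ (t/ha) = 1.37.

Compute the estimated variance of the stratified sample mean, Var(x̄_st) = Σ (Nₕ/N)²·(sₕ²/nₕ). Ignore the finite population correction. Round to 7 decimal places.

N = 106630; Wₕ = Nₕ/N.
class 1: (26179/106630)²·0.99²/5787 = 0.0000102086
class 2: (80451/106630)²·1.37²/9984 = 0.0001070140
Sum = 0.0001172226 → 0.0001172.

0.0001172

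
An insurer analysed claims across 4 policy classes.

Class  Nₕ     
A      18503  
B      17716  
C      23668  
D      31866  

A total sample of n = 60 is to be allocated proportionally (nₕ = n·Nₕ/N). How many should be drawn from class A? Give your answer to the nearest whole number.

12

Share of class A = 18503/91753 = 0.20166.
Allocate 60 × 0.20166 = 12.100... → 12.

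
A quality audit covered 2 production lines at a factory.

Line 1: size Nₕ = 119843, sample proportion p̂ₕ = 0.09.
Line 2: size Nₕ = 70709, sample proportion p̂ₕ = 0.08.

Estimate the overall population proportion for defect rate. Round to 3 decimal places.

Wₕ = Nₕ/N with N = 190552: 0.6289, 0.3711.
p̂_st = 0.6289·0.09 + 0.3711·0.08 ≈ 0.08629... → 0.086.

0.086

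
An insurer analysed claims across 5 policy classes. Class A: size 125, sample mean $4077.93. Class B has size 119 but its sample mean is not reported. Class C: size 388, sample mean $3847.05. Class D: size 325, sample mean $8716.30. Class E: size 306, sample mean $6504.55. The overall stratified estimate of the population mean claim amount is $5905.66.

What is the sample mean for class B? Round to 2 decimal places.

5321.53

N = 125 + 119 + 388 + 325 + 306 = 1263.
Overall total = μ·N = 5905.66·1263 = 7458848.58.
Subtract the known strata: 125·4077.93 + 388·3847.05 + 325·8716.30 + 306·6504.55 = 6825586.45.
Remaining total for class B: 7458848.58 − 6825586.45 = 633262.13.
Divide by its size: 633262.13 / 119 = 5321.5305... → 5321.53.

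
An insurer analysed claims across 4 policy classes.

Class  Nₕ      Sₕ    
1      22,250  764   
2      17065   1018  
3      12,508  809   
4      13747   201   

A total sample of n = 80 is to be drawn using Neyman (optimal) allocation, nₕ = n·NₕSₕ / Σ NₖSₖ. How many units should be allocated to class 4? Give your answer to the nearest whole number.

5

1: NₕSₕ = 22250·764 = 16999000
2: NₕSₕ = 17065·1018 = 17372170
3: NₕSₕ = 12508·809 = 10118972
4: NₕSₕ = 13747·201 = 2763147
Σ NₕSₕ = 47253289.
n_4 = 80·2763147/47253289 = 4.678... → 5.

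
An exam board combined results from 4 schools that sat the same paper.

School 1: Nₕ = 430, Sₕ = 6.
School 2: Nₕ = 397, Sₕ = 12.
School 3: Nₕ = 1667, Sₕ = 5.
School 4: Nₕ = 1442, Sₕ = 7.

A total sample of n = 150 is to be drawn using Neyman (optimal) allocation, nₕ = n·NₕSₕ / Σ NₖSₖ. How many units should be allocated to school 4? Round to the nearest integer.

59

1: NₕSₕ = 430·6 = 2580
2: NₕSₕ = 397·12 = 4764
3: NₕSₕ = 1667·5 = 8335
4: NₕSₕ = 1442·7 = 10094
Σ NₕSₕ = 25773.
n_4 = 150·10094/25773 = 58.748... → 59.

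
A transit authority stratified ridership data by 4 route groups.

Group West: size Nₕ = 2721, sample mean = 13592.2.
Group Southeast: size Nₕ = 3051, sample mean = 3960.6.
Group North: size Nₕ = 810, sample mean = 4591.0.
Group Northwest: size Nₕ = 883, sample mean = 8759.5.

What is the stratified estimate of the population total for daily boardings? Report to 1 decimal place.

60521515.3

West: 2721·13592.2 = 36984376.2
Southeast: 3051·3960.6 = 12083790.6
North: 810·4591.0 = 3718710
Northwest: 883·8759.5 = 7734638.5
τ̂ = Σ Nₕx̄ₕ = 60521515.3.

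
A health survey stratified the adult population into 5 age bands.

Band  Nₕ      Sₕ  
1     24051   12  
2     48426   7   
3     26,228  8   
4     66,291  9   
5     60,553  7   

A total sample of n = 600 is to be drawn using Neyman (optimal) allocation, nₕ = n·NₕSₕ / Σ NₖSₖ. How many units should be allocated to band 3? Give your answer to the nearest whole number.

1: NₕSₕ = 24051·12 = 288612
2: NₕSₕ = 48426·7 = 338982
3: NₕSₕ = 26228·8 = 209824
4: NₕSₕ = 66291·9 = 596619
5: NₕSₕ = 60553·7 = 423871
Σ NₕSₕ = 1857908.
n_3 = 600·209824/1857908 = 67.761... → 68.

68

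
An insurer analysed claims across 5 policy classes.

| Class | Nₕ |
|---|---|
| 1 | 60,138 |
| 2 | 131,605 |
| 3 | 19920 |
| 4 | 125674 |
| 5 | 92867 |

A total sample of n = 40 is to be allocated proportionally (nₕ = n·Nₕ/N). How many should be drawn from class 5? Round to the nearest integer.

N = 60138 + 131605 + 19920 + 125674 + 92867 = 430204.
n_5 = 40·92867/430204 = 8.635... → 9.

9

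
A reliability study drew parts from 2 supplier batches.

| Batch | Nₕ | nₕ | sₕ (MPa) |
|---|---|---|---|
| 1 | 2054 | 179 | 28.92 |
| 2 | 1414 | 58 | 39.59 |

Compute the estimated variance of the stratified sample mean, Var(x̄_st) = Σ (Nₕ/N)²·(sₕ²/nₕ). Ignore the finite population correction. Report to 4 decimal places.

6.1315

N = 3468; Wₕ = Nₕ/N.
batch 1: (2054/3468)²·28.92²/179 = 1.6390275
batch 2: (1414/3468)²·39.59²/58 = 4.4924541
Sum = 6.1314817 → 6.1315.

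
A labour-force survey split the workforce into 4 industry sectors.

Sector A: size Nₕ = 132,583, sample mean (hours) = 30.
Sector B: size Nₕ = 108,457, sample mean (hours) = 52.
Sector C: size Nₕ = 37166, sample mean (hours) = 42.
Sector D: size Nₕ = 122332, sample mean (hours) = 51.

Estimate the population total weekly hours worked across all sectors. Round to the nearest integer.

Population total = Σ Nₕ·x̄ₕ (each stratum's size times its mean).
132583·30 + 108457·52 + 37166·42 + 122332·51 = 3977490 + 5639764 + 1560972 + 6238932 = 17417158.

17417158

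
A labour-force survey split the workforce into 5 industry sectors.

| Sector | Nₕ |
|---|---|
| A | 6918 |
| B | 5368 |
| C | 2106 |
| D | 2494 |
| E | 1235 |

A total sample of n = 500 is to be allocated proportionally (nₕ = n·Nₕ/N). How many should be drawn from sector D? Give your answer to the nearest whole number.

N = 6918 + 5368 + 2106 + 2494 + 1235 = 18121.
n_D = 500·2494/18121 = 68.815... → 69.

69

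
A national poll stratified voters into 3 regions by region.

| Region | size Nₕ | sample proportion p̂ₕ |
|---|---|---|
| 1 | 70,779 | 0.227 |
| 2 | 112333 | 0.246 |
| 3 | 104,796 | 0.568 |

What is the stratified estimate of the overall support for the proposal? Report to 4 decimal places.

Wₕ = Nₕ/N with N = 287908: 0.2458, 0.3902, 0.3640.
p̂_st = 0.2458·0.227 + 0.3902·0.246 + 0.3640·0.568 ≈ 0.358534... → 0.3585.

0.3585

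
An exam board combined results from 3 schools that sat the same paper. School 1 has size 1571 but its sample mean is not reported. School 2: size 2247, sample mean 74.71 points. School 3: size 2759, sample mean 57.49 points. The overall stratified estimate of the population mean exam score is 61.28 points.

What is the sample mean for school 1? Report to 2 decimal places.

N = 1571 + 2247 + 2759 = 6577.
Overall total = μ·N = 61.28·6577 = 403038.56.
Subtract the known strata: 2247·74.71 + 2759·57.49 = 326488.28.
Remaining total for school 1: 403038.56 − 326488.28 = 76550.28.
Divide by its size: 76550.28 / 1571 = 48.7271... → 48.73.

48.73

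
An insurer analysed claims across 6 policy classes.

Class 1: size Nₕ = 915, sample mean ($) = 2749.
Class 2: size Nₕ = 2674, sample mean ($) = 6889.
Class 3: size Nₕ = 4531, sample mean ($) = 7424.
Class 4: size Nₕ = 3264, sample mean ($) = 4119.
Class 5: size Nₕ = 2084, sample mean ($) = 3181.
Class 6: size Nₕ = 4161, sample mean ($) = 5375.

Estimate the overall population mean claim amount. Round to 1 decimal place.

5503.1

N = 17629; weights Wₕ = Nₕ/N = (0.0519, 0.1517, 0.2570, 0.1851, 0.1182, 0.2360).
x̄_st = Σ Wₕ·x̄ₕ = 0.0519·2749 + 0.1517·6889 + 0.2570·7424 + 0.1851·4119 + 0.1182·3181 + 0.2360·5375 ≈ 5503.072...
→ 5503.1.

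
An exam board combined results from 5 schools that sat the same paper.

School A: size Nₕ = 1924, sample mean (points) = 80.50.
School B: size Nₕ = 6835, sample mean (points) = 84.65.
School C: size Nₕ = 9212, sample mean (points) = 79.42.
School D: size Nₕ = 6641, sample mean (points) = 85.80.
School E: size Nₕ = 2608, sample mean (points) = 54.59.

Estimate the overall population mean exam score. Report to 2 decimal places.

79.99

N = 27220; weights Wₕ = Nₕ/N = (0.0707, 0.2511, 0.3384, 0.2440, 0.0958).
x̄_st = Σ Wₕ·x̄ₕ = 0.0707·80.50 + 0.2511·84.65 + 0.3384·79.42 + 0.2440·85.80 + 0.0958·54.59 ≈ 79.9872...
→ 79.99.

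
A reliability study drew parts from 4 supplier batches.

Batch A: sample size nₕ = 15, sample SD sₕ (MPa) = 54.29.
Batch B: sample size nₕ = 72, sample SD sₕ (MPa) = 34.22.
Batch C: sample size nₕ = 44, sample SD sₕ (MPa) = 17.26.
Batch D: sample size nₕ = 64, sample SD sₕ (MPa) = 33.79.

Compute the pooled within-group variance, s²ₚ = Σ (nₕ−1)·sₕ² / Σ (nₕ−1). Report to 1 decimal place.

1095.0

A: (15−1)·54.29² = 14·2947.4041 = 41263.6574
B: (72−1)·34.22² = 71·1171.0084 = 83141.5964
C: (44−1)·17.26² = 43·297.9076 = 12810.0268
D: (64−1)·33.79² = 63·1141.7641 = 71931.1383
Numerator = 209146.4189; denominator = Σ(nₕ−1) = 191.
s²ₚ = 209146.4189/191 = 1095.007... → 1095.0.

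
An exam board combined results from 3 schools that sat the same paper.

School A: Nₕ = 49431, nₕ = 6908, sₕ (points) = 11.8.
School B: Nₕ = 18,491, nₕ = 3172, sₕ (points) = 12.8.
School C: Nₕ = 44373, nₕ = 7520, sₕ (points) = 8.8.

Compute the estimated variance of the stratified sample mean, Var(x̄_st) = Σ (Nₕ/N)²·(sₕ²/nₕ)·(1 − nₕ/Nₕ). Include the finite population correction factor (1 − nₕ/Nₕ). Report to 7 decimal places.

N = 112295; Wₕ = Nₕ/N.
school A: (49431/112295)²·11.8²/6908·(1 − 6908/49431) = 0.0033598055
school B: (18491/112295)²·12.8²/3172·(1 − 3172/18491) = 0.0011602638
school C: (44373/112295)²·8.8²/7520·(1 − 7520/44373) = 0.0013354213
Sum = 0.0058554906 → 0.0058555.

0.0058555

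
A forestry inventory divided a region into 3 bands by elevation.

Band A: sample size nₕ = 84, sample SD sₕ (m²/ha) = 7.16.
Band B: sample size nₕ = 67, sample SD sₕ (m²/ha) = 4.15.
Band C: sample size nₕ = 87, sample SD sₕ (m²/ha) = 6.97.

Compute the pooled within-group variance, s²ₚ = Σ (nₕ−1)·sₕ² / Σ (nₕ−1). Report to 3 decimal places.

Degrees of freedom: 83 + 66 + 86 = 235.
Σ(nₕ−1)sₕ² = 83·51.2656 + 66·17.2225 + 86·48.5809 = 9569.6872.
s²ₚ = 9569.6872 / 235 = 40.72207... → 40.722.

40.722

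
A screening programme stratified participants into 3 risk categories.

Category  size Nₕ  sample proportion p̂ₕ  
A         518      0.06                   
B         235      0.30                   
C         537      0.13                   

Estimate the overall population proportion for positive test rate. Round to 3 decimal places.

0.133

Wₕ = Nₕ/N with N = 1290: 0.4016, 0.1822, 0.4163.
p̂_st = 0.4016·0.06 + 0.1822·0.30 + 0.4163·0.13 ≈ 0.13286... → 0.133.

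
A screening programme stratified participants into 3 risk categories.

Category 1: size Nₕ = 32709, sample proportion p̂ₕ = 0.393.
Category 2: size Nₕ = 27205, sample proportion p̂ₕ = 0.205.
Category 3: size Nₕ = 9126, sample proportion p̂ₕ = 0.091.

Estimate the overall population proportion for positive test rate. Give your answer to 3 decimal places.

N = 32709 + 27205 + 9126 = 69040.
Overall proportion = Σ (Nₕ/N)·p̂ₕ.
Σ Nₕp̂ₕ = 12854.637 + 5577.025 + 830.466 = 19262.128.
19262.128 / 69040 = 0.27900... → 0.279.

0.279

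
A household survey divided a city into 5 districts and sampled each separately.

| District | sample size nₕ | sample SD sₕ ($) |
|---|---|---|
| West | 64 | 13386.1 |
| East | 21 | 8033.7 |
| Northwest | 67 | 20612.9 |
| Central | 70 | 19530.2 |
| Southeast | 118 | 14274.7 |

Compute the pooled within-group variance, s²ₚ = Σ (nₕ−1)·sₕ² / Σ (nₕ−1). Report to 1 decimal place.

270990465.5

West: (64−1)·13386.1² = 63·179187673.21 = 11288823412.23
East: (21−1)·8033.7² = 20·64540335.69 = 1290806713.8
Northwest: (67−1)·20612.9² = 66·424891646.41 = 28042848663.06
Central: (70−1)·19530.2² = 69·381428712.04 = 26318581130.76
Southeast: (118−1)·14274.7² = 117·203767060.09 = 23840746030.53
Numerator = 90781805950.38; denominator = Σ(nₕ−1) = 335.
s²ₚ = 90781805950.38/335 = 270990465.524... → 270990465.5.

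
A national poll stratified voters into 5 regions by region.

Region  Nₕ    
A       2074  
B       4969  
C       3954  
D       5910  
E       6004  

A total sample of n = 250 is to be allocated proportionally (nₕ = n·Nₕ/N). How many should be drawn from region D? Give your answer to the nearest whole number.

64

Share of region D = 5910/22911 = 0.25795.
Allocate 250 × 0.25795 = 64.489... → 64.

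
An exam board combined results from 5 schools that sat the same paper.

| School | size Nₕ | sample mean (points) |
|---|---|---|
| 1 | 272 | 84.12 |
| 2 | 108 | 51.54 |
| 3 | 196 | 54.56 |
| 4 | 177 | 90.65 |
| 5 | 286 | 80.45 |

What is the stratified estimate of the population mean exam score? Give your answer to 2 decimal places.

N = 1039; weights Wₕ = Nₕ/N = (0.2618, 0.1039, 0.1886, 0.1704, 0.2753).
x̄_st = Σ Wₕ·x̄ₕ = 0.2618·84.12 + 0.1039·51.54 + 0.1886·54.56 + 0.1704·90.65 + 0.2753·80.45 ≈ 75.2594...
→ 75.26.

75.26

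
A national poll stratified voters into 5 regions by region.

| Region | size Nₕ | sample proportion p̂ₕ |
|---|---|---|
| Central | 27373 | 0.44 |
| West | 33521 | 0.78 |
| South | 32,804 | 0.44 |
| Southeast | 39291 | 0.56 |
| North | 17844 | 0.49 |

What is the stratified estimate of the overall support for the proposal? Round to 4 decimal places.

0.5527

Wₕ = Nₕ/N with N = 150833: 0.1815, 0.2222, 0.2175, 0.2605, 0.1183.
p̂_st = 0.1815·0.44 + 0.2222·0.78 + 0.2175·0.44 + 0.2605·0.56 + 0.1183·0.49 ≈ 0.552736... → 0.5527.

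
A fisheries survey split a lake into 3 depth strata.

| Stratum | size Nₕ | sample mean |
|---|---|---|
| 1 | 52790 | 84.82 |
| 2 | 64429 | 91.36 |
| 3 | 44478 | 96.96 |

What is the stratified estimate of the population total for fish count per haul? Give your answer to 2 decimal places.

Population total = Σ Nₕ·x̄ₕ (each stratum's size times its mean).
52790·84.82 + 64429·91.36 + 44478·96.96 = 4477647.8 + 5886233.44 + 4312586.88 = 14676468.12.

14676468.12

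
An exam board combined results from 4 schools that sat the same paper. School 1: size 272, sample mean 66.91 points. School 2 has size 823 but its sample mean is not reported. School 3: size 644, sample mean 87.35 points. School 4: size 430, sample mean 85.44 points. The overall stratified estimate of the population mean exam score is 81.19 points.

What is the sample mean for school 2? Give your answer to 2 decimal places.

78.87

Σ Nₕx̄ₕ = N·μ, so 823·x̄_2 = 2169·81.19 − (272·66.91 + 644·87.35 + 430·85.44).
= 176101.11 − 111192.12 = 64908.99.
x̄_2 = 64908.99 / 823 = 78.8688... → 78.87.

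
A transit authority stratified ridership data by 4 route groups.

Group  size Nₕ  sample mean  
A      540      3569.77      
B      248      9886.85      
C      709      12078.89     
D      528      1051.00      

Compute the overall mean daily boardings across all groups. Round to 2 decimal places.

6665.91

N = 2025; weights Wₕ = Nₕ/N = (0.2667, 0.1225, 0.3501, 0.2607).
x̄_st = Σ Wₕ·x̄ₕ = 0.2667·3569.77 + 0.1225·9886.85 + 0.3501·12078.89 + 0.2607·1051.00 ≈ 6665.9139...
→ 6665.91.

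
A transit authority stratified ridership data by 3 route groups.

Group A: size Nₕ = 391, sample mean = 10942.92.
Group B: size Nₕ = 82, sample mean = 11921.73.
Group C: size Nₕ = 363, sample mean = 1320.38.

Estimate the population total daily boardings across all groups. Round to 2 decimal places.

5735561.52

Estimate total by summing Nₕ·x̄ₕ over strata.
391·10942.92 + 82·11921.73 + 363·1320.38 = 4278681.72 + 977581.86 + 479297.94 = 5735561.52.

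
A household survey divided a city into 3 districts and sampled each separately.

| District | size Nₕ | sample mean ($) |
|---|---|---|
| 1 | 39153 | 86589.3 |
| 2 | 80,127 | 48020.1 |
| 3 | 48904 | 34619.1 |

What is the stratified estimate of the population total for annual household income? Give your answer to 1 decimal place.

Estimate total by summing Nₕ·x̄ₕ over strata.
39153·86589.3 + 80127·48020.1 + 48904·34619.1 = 3390230862.9 + 3847706552.7 + 1693012466.4 = 8930949882.0.

8930949882.0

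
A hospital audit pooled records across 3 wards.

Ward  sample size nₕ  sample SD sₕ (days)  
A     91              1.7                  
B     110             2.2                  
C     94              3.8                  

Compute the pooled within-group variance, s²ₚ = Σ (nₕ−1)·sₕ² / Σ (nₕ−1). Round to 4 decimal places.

7.2965

A: (91−1)·1.7² = 90·2.89 = 260.1
B: (110−1)·2.2² = 109·4.84 = 527.56
C: (94−1)·3.8² = 93·14.44 = 1342.92
Numerator = 2130.58; denominator = Σ(nₕ−1) = 292.
s²ₚ = 2130.58/292 = 7.296507... → 7.2965.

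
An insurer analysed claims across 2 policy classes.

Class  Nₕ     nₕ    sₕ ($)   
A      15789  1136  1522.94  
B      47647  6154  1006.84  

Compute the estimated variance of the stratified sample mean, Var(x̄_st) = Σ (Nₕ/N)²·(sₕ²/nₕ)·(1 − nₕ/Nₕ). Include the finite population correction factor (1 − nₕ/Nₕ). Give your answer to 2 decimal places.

198.31

N = 63436; Wₕ = Nₕ/N.
class A: (15789/63436)²·1522.94²/1136·(1 − 1136/15789) = 117.38074
class B: (47647/63436)²·1006.84²/6154·(1 − 6154/47647) = 80.92864
Sum = 198.30938 → 198.31.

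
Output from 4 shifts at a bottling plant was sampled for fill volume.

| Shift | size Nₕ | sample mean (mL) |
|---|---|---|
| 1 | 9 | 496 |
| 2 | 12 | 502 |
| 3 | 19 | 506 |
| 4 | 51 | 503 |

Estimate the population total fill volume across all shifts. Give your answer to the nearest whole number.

1: 9·496 = 4464
2: 12·502 = 6024
3: 19·506 = 9614
4: 51·503 = 25653
τ̂ = Σ Nₕx̄ₕ = 45755.

45755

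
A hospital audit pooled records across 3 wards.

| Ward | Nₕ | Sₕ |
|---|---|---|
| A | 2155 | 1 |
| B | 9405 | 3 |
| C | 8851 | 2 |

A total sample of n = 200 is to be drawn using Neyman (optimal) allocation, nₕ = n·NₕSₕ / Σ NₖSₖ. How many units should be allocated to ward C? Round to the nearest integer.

A: NₕSₕ = 2155·1 = 2155
B: NₕSₕ = 9405·3 = 28215
C: NₕSₕ = 8851·2 = 17702
Σ NₕSₕ = 48072.
n_C = 200·17702/48072 = 73.648... → 74.

74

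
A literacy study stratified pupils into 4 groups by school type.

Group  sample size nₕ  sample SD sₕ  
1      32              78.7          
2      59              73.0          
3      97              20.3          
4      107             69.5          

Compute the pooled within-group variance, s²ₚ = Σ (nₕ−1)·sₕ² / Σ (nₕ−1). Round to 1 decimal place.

Degrees of freedom: 31 + 58 + 96 + 106 = 291.
Σ(nₕ−1)sₕ² = 31·6193.69 + 58·5329 + 96·412.09 + 106·4830.25 = 1052653.53.
s²ₚ = 1052653.53 / 291 = 3617.366... → 3617.4.

3617.4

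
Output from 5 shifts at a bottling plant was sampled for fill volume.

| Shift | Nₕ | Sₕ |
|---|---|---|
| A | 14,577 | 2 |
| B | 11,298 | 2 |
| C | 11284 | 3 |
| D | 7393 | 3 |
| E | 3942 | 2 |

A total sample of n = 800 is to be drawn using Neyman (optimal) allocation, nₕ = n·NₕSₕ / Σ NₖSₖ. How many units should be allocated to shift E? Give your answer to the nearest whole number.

55

Σ NₕSₕ = 14577·2 + 11298·2 + 11284·3 + 7393·3 + 3942·2 = 115665.
Share for E: 7884/115665 = 0.06816.
n_E = 800 × 0.06816 = 54.530... → 55.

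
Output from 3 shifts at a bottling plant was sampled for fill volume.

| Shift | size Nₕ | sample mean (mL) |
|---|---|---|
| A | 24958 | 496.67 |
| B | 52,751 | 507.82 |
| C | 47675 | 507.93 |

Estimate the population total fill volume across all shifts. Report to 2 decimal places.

63399465.43

Population total = Σ Nₕ·x̄ₕ (each stratum's size times its mean).
24958·496.67 + 52751·507.82 + 47675·507.93 = 12395889.86 + 26788012.82 + 24215562.75 = 63399465.43.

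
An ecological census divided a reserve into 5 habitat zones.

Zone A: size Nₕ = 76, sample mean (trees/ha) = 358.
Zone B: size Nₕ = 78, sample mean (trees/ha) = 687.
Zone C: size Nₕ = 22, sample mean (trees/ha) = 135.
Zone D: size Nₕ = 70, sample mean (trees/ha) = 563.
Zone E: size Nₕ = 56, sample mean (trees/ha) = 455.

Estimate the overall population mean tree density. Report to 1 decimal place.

N = 302; weights Wₕ = Nₕ/N = (0.2517, 0.2583, 0.0728, 0.2318, 0.1854).
x̄_st = Σ Wₕ·x̄ₕ = 0.2517·358 + 0.2583·687 + 0.0728·135 + 0.2318·563 + 0.1854·455 ≈ 492.232...
→ 492.2.

492.2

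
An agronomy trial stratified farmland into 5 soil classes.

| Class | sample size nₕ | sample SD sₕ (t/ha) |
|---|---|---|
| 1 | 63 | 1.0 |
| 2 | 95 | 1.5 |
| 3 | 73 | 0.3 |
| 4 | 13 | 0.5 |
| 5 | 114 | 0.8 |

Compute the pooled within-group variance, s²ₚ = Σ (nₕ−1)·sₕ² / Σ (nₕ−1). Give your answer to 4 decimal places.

1.0065

Degrees of freedom: 62 + 94 + 72 + 12 + 113 = 353.
Σ(nₕ−1)sₕ² = 62·1 + 94·2.25 + 72·0.09 + 12·0.25 + 113·0.64 = 355.3.
s²ₚ = 355.3 / 353 = 1.006516... → 1.0065.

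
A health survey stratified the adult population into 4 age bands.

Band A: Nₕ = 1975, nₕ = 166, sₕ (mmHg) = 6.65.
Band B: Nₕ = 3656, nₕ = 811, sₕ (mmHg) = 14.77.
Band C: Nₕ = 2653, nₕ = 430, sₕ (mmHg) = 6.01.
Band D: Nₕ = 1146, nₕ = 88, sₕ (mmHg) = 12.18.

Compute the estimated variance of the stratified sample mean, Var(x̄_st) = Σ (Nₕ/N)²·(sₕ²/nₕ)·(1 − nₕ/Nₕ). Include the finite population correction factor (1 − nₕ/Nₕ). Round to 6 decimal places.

0.070723

N = 9430; Wₕ = Nₕ/N.
band A: (1975/9430)²·6.65²/166·(1 − 166/1975) = 0.010703295
band B: (3656/9430)²·14.77²/811·(1 − 811/3656) = 0.031463368
band C: (2653/9430)²·6.01²/430·(1 − 430/2653) = 0.005571008
band D: (1146/9430)²·12.18²/88·(1 − 88/1146) = 0.022985757
Sum = 0.070723428 → 0.070723.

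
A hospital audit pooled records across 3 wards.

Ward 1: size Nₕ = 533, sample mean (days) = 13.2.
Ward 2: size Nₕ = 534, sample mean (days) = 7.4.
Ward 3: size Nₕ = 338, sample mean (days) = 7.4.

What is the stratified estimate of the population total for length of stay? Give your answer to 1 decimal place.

13488.4

1: 533·13.2 = 7035.6
2: 534·7.4 = 3951.6
3: 338·7.4 = 2501.2
τ̂ = Σ Nₕx̄ₕ = 13488.4.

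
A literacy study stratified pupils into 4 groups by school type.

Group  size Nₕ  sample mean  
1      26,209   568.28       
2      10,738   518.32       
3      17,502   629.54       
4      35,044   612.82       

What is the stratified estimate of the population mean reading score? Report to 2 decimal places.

591.71

x̄_st = (Σ Nₕx̄ₕ) / (Σ Nₕ) = (26209·568.28 + 10738·518.32 + 17502·629.54 + 35044·612.82) / 89493
= 52953643.84 / 89493 = 591.7071... → 591.71.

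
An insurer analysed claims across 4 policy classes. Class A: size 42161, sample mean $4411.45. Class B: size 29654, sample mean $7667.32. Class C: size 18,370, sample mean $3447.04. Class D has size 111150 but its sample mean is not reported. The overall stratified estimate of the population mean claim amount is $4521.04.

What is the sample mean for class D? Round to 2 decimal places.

Σ Nₕx̄ₕ = N·μ, so 111150·x̄_D = 201335·4521.04 − (42161·4411.45 + 29654·7667.32 + 18370·3447.04).
= 910243588.4 − 476679975.53 = 433563612.87.
x̄_D = 433563612.87 / 111150 = 3900.7073... → 3900.71.

3900.71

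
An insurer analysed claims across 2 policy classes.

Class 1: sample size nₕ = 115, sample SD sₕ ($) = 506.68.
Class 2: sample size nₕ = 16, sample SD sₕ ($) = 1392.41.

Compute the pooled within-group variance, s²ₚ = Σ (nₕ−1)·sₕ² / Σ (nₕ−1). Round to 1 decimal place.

1: (115−1)·506.68² = 114·256724.6224 = 29266606.9536
2: (16−1)·1392.41² = 15·1938805.6081 = 29082084.1215
Numerator = 58348691.0751; denominator = Σ(nₕ−1) = 129.
s²ₚ = 58348691.0751/129 = 452315.435... → 452315.4.

452315.4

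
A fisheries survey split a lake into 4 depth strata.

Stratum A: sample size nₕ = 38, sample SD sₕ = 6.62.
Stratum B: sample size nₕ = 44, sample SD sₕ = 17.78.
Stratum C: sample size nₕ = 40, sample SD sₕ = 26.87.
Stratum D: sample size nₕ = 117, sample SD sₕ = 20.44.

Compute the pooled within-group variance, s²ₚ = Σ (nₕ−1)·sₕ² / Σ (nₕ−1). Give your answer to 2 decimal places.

Degrees of freedom: 37 + 43 + 39 + 116 = 235.
Σ(nₕ−1)sₕ² = 37·43.8244 + 43·316.1284 + 39·721.9969 + 116·417.7936 = 91836.9607.
s²ₚ = 91836.9607 / 235 = 390.7956... → 390.80.

390.80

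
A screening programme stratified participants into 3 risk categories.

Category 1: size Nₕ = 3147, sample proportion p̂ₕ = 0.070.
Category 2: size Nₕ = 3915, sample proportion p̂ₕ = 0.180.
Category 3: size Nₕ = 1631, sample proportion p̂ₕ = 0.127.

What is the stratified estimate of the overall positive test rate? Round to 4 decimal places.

0.1302

Wₕ = Nₕ/N with N = 8693: 0.3620, 0.4504, 0.1876.
p̂_st = 0.3620·0.070 + 0.4504·0.180 + 0.1876·0.127 ≈ 0.130234... → 0.1302.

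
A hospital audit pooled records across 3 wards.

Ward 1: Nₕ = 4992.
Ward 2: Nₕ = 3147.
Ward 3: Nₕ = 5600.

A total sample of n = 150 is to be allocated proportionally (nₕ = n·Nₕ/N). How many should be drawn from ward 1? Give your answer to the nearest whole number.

55

N = 4992 + 3147 + 5600 = 13739.
n_1 = 150·4992/13739 = 54.502... → 55.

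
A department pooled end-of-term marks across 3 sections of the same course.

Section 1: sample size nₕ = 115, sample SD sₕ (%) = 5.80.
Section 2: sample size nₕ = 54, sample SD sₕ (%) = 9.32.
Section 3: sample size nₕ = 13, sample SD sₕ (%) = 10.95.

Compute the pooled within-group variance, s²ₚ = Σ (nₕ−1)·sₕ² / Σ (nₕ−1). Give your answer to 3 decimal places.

Degrees of freedom: 114 + 53 + 12 = 179.
Σ(nₕ−1)sₕ² = 114·33.64 + 53·86.8624 + 12·119.9025 = 9877.4972.
s²ₚ = 9877.4972 / 179 = 55.18155... → 55.182.

55.182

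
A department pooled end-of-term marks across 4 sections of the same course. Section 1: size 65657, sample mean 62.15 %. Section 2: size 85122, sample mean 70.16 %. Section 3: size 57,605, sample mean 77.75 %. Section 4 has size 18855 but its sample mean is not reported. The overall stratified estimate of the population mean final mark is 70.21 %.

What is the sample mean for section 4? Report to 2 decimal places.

75.47

N = 65657 + 85122 + 57605 + 18855 = 227239.
Overall total = μ·N = 70.21·227239 = 15954450.19.
Subtract the known strata: 65657·62.15 + 85122·70.16 + 57605·77.75 = 14531530.82.
Remaining total for section 4: 15954450.19 − 14531530.82 = 1422919.37.
Divide by its size: 1422919.37 / 18855 = 75.4664... → 75.47.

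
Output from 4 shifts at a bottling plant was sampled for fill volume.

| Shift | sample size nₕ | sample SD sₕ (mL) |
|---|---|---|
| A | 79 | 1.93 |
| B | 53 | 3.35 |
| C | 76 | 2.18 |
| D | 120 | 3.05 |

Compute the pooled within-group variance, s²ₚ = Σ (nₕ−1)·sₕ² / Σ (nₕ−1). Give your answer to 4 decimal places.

A: (79−1)·1.93² = 78·3.7249 = 290.5422
B: (53−1)·3.35² = 52·11.2225 = 583.57
C: (76−1)·2.18² = 75·4.7524 = 356.43
D: (120−1)·3.05² = 119·9.3025 = 1106.9975
Numerator = 2337.5397; denominator = Σ(nₕ−1) = 324.
s²ₚ = 2337.5397/324 = 7.214629... → 7.2146.

7.2146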